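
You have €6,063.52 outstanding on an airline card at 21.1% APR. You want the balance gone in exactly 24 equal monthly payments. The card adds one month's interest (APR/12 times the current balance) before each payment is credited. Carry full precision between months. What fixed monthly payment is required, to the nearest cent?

Monthly rate r = 21.1%/12 = 1.75833% = 0.0175833.
Level-payment amortization: P = B₀·r / (1 − (1+r)^(−n)) = 6063.52·0.0175833 / (1 − 1.01758^(−24)).
Denominator 1 − (1+r)^(−24) = 0.341856865.
P = 106.617 / 0.341856865 ≈ 311.88.

€311.88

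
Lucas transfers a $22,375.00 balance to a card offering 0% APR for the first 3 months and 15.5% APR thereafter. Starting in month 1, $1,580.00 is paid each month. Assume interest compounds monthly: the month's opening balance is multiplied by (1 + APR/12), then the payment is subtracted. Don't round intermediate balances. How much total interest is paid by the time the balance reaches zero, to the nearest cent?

Promo months 1–3 at r₀ = 0%/12 = 0; months 4+ at r₁ = 15.5%/12 = 0.0129167.
After month 3 (no interest yet): B = $22,375.00 − 3·$1,580.00 = $17,635.00.
Then at r₁ with $1,580.00/mo: n₂ = −ln(1 − r₁·B/P)/ln(1+r₁) ≈ 12.13 → 13 more payments.
Total paid = 15·$1,580.00 + $207.20 = $23,907.20; interest = $23,907.20 − $22,375.00 = $1,532.20.

$1,532.20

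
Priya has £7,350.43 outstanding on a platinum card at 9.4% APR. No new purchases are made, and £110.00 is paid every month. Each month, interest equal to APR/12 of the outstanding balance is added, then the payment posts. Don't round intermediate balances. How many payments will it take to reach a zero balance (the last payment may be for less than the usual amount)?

Monthly rate r = 9.4%/12 = 0.783333% = 0.00783333.
Recurrence: B ← B·(1+r) − £110.00.
Month 1: interest £57.58; balance after payment £7,298.01.
Month 2: interest £57.17; balance after payment £7,245.18.
Closed form: n = −ln(1 − rB₀/P)/ln(1+r) = −ln(0.47656)/ln(1.00783) ≈ 94.986, so the balance reaches zero during payment 95.

95 months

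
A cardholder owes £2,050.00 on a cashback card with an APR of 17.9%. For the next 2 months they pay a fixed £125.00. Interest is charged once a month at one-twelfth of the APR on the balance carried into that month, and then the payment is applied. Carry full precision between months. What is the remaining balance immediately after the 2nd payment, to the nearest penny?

£1,859.75

Monthly rate r = 17.9%/12 = 1.49167% = 0.0149167.
Each month: B ← B·(1+r) − £125.00.
Month 1: interest £30.58; balance after payment £1,955.58.
Month 2: interest £29.17; balance after payment £1,859.75.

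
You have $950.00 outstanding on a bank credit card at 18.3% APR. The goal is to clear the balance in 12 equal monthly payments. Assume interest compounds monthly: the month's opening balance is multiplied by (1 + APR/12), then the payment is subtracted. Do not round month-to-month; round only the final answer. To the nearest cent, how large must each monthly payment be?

Monthly rate r = 18.3%/12 = 1.525% = 0.01525.
Level-payment amortization: P = B₀·r / (1 − (1+r)^(−n)) = 950.00·0.01525 / (1 − 1.01525^(−12)).
Denominator 1 − (1+r)^(−12) = 0.166080706.
P = 14.4875 / 0.166080706 ≈ 87.23.

$87.23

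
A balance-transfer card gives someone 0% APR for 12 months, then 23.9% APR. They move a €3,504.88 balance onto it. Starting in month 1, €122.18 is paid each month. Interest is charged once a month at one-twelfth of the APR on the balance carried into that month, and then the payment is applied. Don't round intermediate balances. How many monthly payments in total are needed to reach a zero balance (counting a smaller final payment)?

33 payments

Promo months 1–12 at r₀ = 0%/12 = 0; months 13+ at r₁ = 23.9%/12 = 0.0199167.
After month 12 (no interest yet): B = €3,504.88 − 12·€122.18 = €2,038.72.
Then at r₁ with €122.18/mo: n₂ = −ln(1 − r₁·B/P)/ln(1+r₁) ≈ 20.48 → 21 more payments.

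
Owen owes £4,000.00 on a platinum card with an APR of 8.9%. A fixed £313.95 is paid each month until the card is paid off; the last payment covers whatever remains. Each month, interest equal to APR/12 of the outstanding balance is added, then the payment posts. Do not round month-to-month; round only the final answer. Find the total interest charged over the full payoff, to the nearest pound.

Monthly rate r = 8.9%/12 = 0.741667% = 0.00741667.
Payoff takes n = ⌈−ln(1 − rB₀/P)/ln(1+r)⌉ = ⌈13.433⌉ = 14 payments; the last is £136.31.
Total paid = 13·£313.95 + £136.31 = £4,217.66.
Total interest = total paid − principal = £4,217.66 − £4,000.00 = £217.66.

£218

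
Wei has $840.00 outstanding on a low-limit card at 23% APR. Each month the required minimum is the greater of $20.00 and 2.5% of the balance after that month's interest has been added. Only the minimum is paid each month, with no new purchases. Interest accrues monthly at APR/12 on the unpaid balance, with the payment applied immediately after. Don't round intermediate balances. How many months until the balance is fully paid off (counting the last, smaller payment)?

Monthly rate r = 23%/12 = 1.91667% = 0.0191667.
While 2.5% of the post-interest balance exceeds $20.00, each month B ← (B·(1+r))·(1 − 0.025), i.e. B shrinks by the factor (1+r)·0.975 = 0.99369.
This holds for months 1–11. Entering month 12 the balance is $783.48; 2.5% of the post-interest balance is now below $20.00, so the flat $20.00 minimum applies from here.
From month 12 a fixed $20.00 at rate r clears $783.48 in 74 more payments. Total: 11 + 74 = 85 months.

85 months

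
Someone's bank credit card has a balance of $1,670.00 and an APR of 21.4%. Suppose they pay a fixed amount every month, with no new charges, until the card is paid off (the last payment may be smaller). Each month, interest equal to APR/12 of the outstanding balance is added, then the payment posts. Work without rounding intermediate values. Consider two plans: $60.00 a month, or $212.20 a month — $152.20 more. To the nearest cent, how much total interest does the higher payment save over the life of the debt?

Monthly rate r = 21.4%/12 = 1.78333% = 0.0178333.
At $60.00/mo: n = ⌈−ln(1 − rB₀/P)/ln(1+r)⌉ = 39 payments (last $48.29); total interest = total paid − $1,670.00 = $658.29.
At $212.20/mo: 9 payments (last $118.32); total interest $145.92.
Interest saved = $658.29 − $145.92 = $512.37.

$512.37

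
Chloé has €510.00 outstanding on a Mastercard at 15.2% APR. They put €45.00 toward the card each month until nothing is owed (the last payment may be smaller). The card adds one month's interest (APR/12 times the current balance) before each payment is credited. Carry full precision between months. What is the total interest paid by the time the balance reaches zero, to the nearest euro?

Monthly rate r = 15.2%/12 = 1.26667% = 0.0126667.
Payoff takes n = ⌈−ln(1 − rB₀/P)/ln(1+r)⌉ = ⌈12.311⌉ = 13 payments; the last is €14.08.
Total paid = 12·€45.00 + €14.08 = €554.08.
Total interest = total paid − principal = €554.08 − €510.00 = €44.08.

€44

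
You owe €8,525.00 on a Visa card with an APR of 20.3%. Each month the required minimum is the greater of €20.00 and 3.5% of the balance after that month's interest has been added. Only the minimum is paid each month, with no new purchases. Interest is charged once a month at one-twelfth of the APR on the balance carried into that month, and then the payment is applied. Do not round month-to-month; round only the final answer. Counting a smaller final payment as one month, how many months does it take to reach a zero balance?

Monthly rate r = 20.3%/12 = 1.69167% = 0.0169167.
While 3.5% of the post-interest balance exceeds €20.00, each month B ← (B·(1+r))·(1 − 0.035), i.e. B shrinks by the factor (1+r)·0.965 = 0.98132.
This holds for months 1–145. Entering month 146 the balance is €554.03; 3.5% of the post-interest balance is now below €20.00, so the flat €20.00 minimum applies from here.
From month 146 a fixed €20.00 at rate r clears €554.03 in 38 more payments. Total: 145 + 38 = 183 months.

183 months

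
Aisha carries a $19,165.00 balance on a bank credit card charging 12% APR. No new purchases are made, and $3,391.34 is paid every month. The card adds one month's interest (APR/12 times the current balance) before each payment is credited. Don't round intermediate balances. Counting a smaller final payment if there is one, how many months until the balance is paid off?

6 months

Monthly rate r = 12%/12 = 1% = 0.01.
Recurrence: B ← B·(1+r) − $3,391.34.
Month 1: interest $191.65; balance after payment $15,965.31.
Month 2: interest $159.65; balance after payment $12,733.62.
Month 3: interest $127.34; balance after payment $9,469.62.
Month 4: interest $94.70; balance after payment $6,172.98.
Month 5: interest $61.73; balance after payment $2,843.37.
Month 6: interest $28.43; balance after payment $0.00.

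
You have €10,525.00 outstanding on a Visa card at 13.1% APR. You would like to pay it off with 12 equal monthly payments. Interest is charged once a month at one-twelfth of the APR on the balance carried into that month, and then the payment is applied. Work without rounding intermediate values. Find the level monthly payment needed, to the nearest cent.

€940.56

Monthly rate r = 13.1%/12 = 1.09167% = 0.0109167.
Level-payment amortization: P = B₀·r / (1 − (1+r)^(−n)) = 10525.00·0.0109167 / (1 − 1.01092^(−12)).
Denominator 1 − (1+r)^(−12) = 0.122159285.
P = 114.898 / 0.122159285 ≈ 940.56.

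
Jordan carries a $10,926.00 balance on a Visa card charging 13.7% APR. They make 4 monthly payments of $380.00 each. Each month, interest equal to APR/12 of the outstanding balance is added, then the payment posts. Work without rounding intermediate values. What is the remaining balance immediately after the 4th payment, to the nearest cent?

$9,887.34

Monthly rate r = 13.7%/12 = 1.14167% = 0.0114167.
Each month: B ← B·(1+r) − $380.00.
Month 1: interest $124.74; balance after payment $10,670.74.
Month 2: interest $121.82; balance after payment $10,412.56.
Month 3: interest $118.88; balance after payment $10,151.44.
Month 4: interest $115.90; balance after payment $9,887.34.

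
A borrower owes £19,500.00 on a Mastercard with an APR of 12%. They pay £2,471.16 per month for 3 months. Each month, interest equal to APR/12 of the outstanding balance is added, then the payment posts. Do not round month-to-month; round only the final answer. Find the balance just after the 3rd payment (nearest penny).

£12,603.01

Monthly rate r = 12%/12 = 1% = 0.01.
Each month: B ← B·(1+r) − £2,471.16.
Month 1: interest £195.00; balance after payment £17,223.84.
Month 2: interest £172.24; balance after payment £14,924.92.
Month 3: interest £149.25; balance after payment £12,603.01.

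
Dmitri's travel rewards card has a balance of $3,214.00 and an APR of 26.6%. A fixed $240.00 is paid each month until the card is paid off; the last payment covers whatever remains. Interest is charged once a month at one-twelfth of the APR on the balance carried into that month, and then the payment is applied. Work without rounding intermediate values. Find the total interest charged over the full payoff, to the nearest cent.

Monthly rate r = 26.6%/12 = 2.21667% = 0.0221667.
Payoff takes n = ⌈−ln(1 − rB₀/P)/ln(1+r)⌉ = ⌈16.063⌉ = 17 payments; the last is $15.37.
Total paid = 16·$240.00 + $15.37 = $3,855.37.
Total interest = total paid − principal = $3,855.37 − $3,214.00 = $641.37.

$641.37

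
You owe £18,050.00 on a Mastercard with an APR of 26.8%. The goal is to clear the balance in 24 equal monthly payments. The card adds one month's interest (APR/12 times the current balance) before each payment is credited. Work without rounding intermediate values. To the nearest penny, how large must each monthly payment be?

£979.73

Monthly rate r = 26.8%/12 = 2.23333% = 0.0223333.
Level-payment amortization: P = B₀·r / (1 − (1+r)^(−n)) = 18050.00·0.0223333 / (1 − 1.02233^(−24)).
Denominator 1 − (1+r)^(−24) = 0.41145525.
P = 403.117 / 0.41145525 ≈ 979.73.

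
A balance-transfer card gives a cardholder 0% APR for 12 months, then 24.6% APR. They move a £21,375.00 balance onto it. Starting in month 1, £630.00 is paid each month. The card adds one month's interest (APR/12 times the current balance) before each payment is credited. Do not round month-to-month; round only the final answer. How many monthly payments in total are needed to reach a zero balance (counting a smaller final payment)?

Promo months 1–12 at r₀ = 0%/12 = 0; months 13+ at r₁ = 24.6%/12 = 0.0205.
After month 12 (no interest yet): B = £21,375.00 − 12·£630.00 = £13,815.00.
Then at r₁ with £630.00/mo: n₂ = −ln(1 − r₁·B/P)/ln(1+r₁) ≈ 29.42 → 30 more payments.

42 payments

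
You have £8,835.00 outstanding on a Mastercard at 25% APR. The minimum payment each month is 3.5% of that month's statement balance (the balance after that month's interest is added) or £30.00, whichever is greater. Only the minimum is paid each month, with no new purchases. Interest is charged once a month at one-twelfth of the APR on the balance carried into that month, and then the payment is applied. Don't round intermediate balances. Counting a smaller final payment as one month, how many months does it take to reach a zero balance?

Monthly rate r = 25%/12 = 2.08333% = 0.0208333.
While 3.5% of the post-interest balance exceeds £30.00, each month B ← (B·(1+r))·(1 − 0.035), i.e. B shrinks by the factor (1+r)·0.965 = 0.9851.
This holds for months 1–157. Entering month 158 the balance is £837.35; 3.5% of the post-interest balance is now below £30.00, so the flat £30.00 minimum applies from here.
From month 158 a fixed £30.00 at rate r clears £837.35 in 43 more payments. Total: 157 + 43 = 200 months.

200 months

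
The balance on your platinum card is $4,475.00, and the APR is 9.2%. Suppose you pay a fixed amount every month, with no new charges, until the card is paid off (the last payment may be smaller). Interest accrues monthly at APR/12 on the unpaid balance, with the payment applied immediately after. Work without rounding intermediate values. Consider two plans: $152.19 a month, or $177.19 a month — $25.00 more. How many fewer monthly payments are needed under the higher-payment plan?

Monthly rate r = 9.2%/12 = 0.766667% = 0.00766667.
At $152.19/mo: n = ⌈−ln(1 − rB₀/P)/ln(1+r)⌉ = 34 payments (last $68.16); total interest = total paid − $4,475.00 = $615.43.
At $177.19/mo: 29 payments (last $31.60); total interest $517.92.
Payments saved = 34 − 29 = 5.

5 fewer payments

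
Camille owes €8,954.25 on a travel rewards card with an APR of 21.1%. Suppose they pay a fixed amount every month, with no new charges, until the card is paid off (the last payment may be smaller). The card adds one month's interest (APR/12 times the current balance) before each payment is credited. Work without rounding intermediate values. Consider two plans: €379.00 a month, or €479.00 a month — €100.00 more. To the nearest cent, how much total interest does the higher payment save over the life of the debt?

Monthly rate r = 21.1%/12 = 1.75833% = 0.0175833.
At €379.00/mo: n = ⌈−ln(1 − rB₀/P)/ln(1+r)⌉ = 31 payments (last €303.89); total interest = total paid − €8,954.25 = €2,719.64.
At €479.00/mo: 23 payments (last €414.40); total interest €1,998.15.
Interest saved = €2,719.64 − €1,998.15 = €721.49.

€721.49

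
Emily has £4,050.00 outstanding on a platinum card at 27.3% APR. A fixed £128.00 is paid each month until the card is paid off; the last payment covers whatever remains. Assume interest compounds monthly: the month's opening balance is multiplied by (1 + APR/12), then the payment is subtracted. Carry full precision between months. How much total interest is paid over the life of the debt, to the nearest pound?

Monthly rate r = 27.3%/12 = 2.275% = 0.02275.
Payoff takes n = ⌈−ln(1 − rB₀/P)/ln(1+r)⌉ = ⌈56.561⌉ = 57 payments; the last is £72.13.
Total paid = 56·£128.00 + £72.13 = £7,240.13.
Total interest = total paid − principal = £7,240.13 − £4,050.00 = £3,190.13.

£3,190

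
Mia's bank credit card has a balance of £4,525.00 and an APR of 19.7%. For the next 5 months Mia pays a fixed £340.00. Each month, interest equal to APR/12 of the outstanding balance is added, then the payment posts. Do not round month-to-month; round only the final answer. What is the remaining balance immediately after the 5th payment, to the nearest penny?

£3,152.08

Monthly rate r = 19.7%/12 = 1.64167% = 0.0164167.
Each month: B ← B·(1+r) − £340.00.
Month 1: interest £74.29; balance after payment £4,259.29.
Month 2: interest £69.92; balance after payment £3,989.21.
Month 3: interest £65.49; balance after payment £3,714.70.
Month 4: interest £60.98; balance after payment £3,435.68.
Month 5: interest £56.40; balance after payment £3,152.08.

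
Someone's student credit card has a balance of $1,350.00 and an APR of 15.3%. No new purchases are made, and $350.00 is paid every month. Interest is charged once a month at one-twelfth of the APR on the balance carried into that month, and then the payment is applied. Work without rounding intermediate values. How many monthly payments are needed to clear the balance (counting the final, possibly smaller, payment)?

Monthly rate r = 15.3%/12 = 1.275% = 0.01275.
Recurrence: B ← B·(1+r) − $350.00.
Month 1: interest $17.21; balance after payment $1,017.21.
Month 2: interest $12.97; balance after payment $680.18.
Month 3: interest $8.67; balance after payment $338.85.
Month 4: interest $4.32; balance after payment $0.00.

4 months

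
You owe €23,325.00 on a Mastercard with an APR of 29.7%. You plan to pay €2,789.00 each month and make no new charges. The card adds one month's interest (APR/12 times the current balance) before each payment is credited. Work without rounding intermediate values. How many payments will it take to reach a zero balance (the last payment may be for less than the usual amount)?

10 months

Monthly rate r = 29.7%/12 = 2.475% = 0.02475.
Recurrence: B ← B·(1+r) − €2,789.00.
Month 1: interest €577.29; balance after payment €21,113.29.
Month 2: interest €522.55; balance after payment €18,846.85.
Closed form: n = −ln(1 − rB₀/P)/ln(1+r) = −ln(0.79301)/ln(1.02475) ≈ 9.486, so the balance reaches zero during payment 10.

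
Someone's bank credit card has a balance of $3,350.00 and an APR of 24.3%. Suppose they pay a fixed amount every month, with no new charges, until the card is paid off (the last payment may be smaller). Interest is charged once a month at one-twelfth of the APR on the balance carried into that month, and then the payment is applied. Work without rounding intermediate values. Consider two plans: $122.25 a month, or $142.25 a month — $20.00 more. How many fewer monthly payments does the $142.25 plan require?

Monthly rate r = 24.3%/12 = 2.025% = 0.02025.
At $122.25/mo: n = ⌈−ln(1 − rB₀/P)/ln(1+r)⌉ = 41 payments (last $46.43); total interest = total paid − $3,350.00 = $1,586.43.
At $142.25/mo: 33 payments (last $45.98); total interest $1,247.98.
Payments saved = 41 − 33 = 8.

8 fewer payments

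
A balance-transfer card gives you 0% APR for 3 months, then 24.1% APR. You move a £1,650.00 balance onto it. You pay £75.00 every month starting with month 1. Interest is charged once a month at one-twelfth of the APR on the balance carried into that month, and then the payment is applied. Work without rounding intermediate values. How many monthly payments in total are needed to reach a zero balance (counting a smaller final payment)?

28 months

Promo months 1–3 at r₀ = 0%/12 = 0; months 4+ at r₁ = 24.1%/12 = 0.0200833.
After month 3 (no interest yet): B = £1,650.00 − 3·£75.00 = £1,425.00.
Then at r₁ with £75.00/mo: n₂ = −ln(1 − r₁·B/P)/ln(1+r₁) ≈ 24.17 → 25 more payments.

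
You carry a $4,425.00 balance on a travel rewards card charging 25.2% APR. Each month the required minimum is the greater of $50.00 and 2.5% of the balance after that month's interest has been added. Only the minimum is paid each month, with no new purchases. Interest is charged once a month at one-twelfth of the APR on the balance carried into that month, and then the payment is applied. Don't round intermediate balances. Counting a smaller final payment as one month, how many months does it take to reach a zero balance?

263 months

Monthly rate r = 25.2%/12 = 2.1% = 0.021.
While 2.5% of the post-interest balance exceeds $50.00, each month B ← (B·(1+r))·(1 − 0.025), i.e. B shrinks by the factor (1+r)·0.975 = 0.99547.
This holds for months 1–180. Entering month 181 the balance is $1,956.04; 2.5% of the post-interest balance is now below $50.00, so the flat $50.00 minimum applies from here.
From month 181 a fixed $50.00 at rate r clears $1,956.04 in 83 more payments. Total: 180 + 83 = 263 months.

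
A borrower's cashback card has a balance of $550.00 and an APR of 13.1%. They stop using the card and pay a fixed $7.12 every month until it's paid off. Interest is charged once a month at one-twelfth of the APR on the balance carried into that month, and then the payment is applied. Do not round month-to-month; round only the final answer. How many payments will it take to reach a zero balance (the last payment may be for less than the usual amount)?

Monthly rate r = 13.1%/12 = 1.09167% = 0.0109167.
Recurrence: B ← B·(1+r) − $7.12.
Month 1: interest $6.00; balance after payment $548.88.
Month 2: interest $5.99; balance after payment $547.76.
Closed form: n = −ln(1 − rB₀/P)/ln(1+r) = −ln(0.15672)/ln(1.01092) ≈ 170.693, so the balance reaches zero during payment 171.

171 months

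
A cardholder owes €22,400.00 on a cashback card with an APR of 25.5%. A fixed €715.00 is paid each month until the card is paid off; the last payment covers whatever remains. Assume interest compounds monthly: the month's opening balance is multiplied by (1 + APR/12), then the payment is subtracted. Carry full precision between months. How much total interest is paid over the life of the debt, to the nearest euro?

€14,862

Monthly rate r = 25.5%/12 = 2.125% = 0.02125.
Payoff takes n = ⌈−ln(1 − rB₀/P)/ln(1+r)⌉ = ⌈52.114⌉ = 53 payments; the last is €82.23.
Total paid = 52·€715.00 + €82.23 = €37,262.23.
Total interest = total paid − principal = €37,262.23 − €22,400.00 = €14,862.23.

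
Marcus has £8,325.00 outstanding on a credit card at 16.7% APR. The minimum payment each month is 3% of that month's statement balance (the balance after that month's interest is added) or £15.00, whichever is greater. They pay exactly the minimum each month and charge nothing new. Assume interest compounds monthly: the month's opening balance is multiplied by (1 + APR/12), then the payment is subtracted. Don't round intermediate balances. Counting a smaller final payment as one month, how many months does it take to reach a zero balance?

Monthly rate r = 16.7%/12 = 1.39167% = 0.0139167.
While 3% of the post-interest balance exceeds £15.00, each month B ← (B·(1+r))·(1 − 0.03), i.e. B shrinks by the factor (1+r)·0.97 = 0.9835.
This holds for months 1–170. Entering month 171 the balance is £492.00; 3% of the post-interest balance is now below £15.00, so the flat £15.00 minimum applies from here.
From month 171 a fixed £15.00 at rate r clears £492.00 in 45 more payments. Total: 170 + 45 = 215 months.

215 months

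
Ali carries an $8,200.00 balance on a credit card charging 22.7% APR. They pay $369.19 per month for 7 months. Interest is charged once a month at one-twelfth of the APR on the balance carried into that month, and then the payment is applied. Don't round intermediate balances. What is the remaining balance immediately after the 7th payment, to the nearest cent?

$6,613.71

Monthly rate r = 22.7%/12 = 1.89167% = 0.0189167.
Each month: B ← B·(1+r) − $369.19.
Month 1: interest $155.12; balance after payment $7,985.93.
Month 2: interest $151.07; balance after payment $7,767.80.
Month 3: interest $146.94; balance after payment $7,545.55.
Month 4: interest $142.74; balance after payment $7,319.10.
Month 5: interest $138.45; balance after payment $7,088.36.
Month 6: interest $134.09; balance after payment $6,853.26.
Month 7: interest $129.64; balance after payment $6,613.71.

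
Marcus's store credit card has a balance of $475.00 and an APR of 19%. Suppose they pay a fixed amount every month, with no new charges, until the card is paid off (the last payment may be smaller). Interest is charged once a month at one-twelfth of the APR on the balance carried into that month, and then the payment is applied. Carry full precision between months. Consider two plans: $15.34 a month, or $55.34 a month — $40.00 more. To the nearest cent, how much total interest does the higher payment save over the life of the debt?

$143.40

Monthly rate r = 19%/12 = 1.58333% = 0.0158333.
At $15.34/mo: n = ⌈−ln(1 − rB₀/P)/ln(1+r)⌉ = 43 payments (last $13.78); total interest = total paid − $475.00 = $183.06.
At $55.34/mo: 10 payments (last $16.60); total interest $39.66.
Interest saved = $183.06 − $39.66 = $143.40.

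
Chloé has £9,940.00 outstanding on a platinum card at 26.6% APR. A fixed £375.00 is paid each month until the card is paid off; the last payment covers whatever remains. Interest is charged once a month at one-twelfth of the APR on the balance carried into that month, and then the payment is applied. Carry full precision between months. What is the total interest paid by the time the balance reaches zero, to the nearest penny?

£5,209.67

Monthly rate r = 26.6%/12 = 2.21667% = 0.0221667.
Payoff takes n = ⌈−ln(1 − rB₀/P)/ln(1+r)⌉ = ⌈40.396⌉ = 41 payments; the last is £149.67.
Total paid = 40·£375.00 + £149.67 = £15,149.67.
Total interest = total paid − principal = £15,149.67 − £9,940.00 = £5,209.67.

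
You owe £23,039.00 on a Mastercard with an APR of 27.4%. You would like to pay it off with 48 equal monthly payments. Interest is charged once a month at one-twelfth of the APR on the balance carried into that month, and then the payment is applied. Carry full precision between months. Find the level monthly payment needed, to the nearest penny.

£795.07

Monthly rate r = 27.4%/12 = 2.28333% = 0.0228333.
Level-payment amortization: P = B₀·r / (1 − (1+r)^(−n)) = 23039.00·0.0228333 / (1 − 1.02283^(−48)).
Denominator 1 − (1+r)^(−48) = 0.661650062.
P = 526.057 / 0.661650062 ≈ 795.07.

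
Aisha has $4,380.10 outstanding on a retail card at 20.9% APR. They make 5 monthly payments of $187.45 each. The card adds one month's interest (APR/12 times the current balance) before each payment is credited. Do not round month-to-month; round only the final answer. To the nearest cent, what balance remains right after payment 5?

Monthly rate r = 20.9%/12 = 1.74167% = 0.0174167.
Each month: B ← B·(1+r) − $187.45.
Month 1: interest $76.29; balance after payment $4,268.94.
Month 2: interest $74.35; balance after payment $4,155.84.
Month 3: interest $72.38; balance after payment $4,040.77.
Month 4: interest $70.38; balance after payment $3,923.69.
Month 5: interest $68.34; balance after payment $3,804.58.

$3,804.58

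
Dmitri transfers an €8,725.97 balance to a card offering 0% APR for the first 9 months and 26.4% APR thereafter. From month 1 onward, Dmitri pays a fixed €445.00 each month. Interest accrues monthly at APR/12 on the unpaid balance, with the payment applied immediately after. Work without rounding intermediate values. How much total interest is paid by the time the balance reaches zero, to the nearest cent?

Promo months 1–9 at r₀ = 0%/12 = 0; months 10+ at r₁ = 26.4%/12 = 0.022.
After month 9 (no interest yet): B = €8,725.97 − 9·€445.00 = €4,720.97.
Then at r₁ with €445.00/mo: n₂ = −ln(1 − r₁·B/P)/ln(1+r₁) ≈ 12.21 → 13 more payments.
Total paid = 21·€445.00 + €95.85 = €9,440.85; interest = €9,440.85 − €8,725.97 = €714.88.

€714.88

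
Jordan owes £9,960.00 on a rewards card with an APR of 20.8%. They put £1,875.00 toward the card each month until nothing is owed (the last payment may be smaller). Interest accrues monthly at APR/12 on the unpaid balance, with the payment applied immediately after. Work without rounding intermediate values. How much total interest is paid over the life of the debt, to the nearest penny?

Monthly rate r = 20.8%/12 = 1.73333% = 0.0173333.
Payoff takes n = ⌈−ln(1 − rB₀/P)/ln(1+r)⌉ = ⌈5.621⌉ = 6 payments; the last is £1,167.86.
Total paid = 5·£1,875.00 + £1,167.86 = £10,542.86.
Total interest = total paid − principal = £10,542.86 − £9,960.00 = £582.86.

£582.86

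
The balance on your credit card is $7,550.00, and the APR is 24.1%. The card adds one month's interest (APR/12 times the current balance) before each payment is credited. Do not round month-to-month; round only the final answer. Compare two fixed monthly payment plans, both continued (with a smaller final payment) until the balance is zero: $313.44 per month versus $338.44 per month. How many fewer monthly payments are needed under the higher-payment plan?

Monthly rate r = 24.1%/12 = 2.00833% = 0.0200833.
At $313.44/mo: n = ⌈−ln(1 − rB₀/P)/ln(1+r)⌉ = 34 payments (last $79.36); total interest = total paid − $7,550.00 = $2,872.88.
At $338.44/mo: 30 payments (last $299.98); total interest $2,564.74.
Payments saved = 34 − 30 = 4.

4 fewer payments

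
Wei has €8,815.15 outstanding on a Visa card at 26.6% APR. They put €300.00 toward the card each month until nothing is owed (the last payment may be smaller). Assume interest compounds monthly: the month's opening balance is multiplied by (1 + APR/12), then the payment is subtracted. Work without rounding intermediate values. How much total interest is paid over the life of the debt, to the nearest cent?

Monthly rate r = 26.6%/12 = 2.21667% = 0.0221667.
Payoff takes n = ⌈−ln(1 − rB₀/P)/ln(1+r)⌉ = ⌈48.059⌉ = 49 payments; the last is €17.75.
Total paid = 48·€300.00 + €17.75 = €14,417.75.
Total interest = total paid − principal = €14,417.75 − €8,815.15 = €5,602.60.

€5,602.60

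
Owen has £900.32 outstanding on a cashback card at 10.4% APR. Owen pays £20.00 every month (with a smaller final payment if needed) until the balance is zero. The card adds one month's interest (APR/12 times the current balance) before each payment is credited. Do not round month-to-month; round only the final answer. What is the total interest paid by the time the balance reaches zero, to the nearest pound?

Monthly rate r = 10.4%/12 = 0.866667% = 0.00866667.
Payoff takes n = ⌈−ln(1 − rB₀/P)/ln(1+r)⌉ = ⌈57.307⌉ = 58 payments; the last is £6.16.
Total paid = 57·£20.00 + £6.16 = £1,146.16.
Total interest = total paid − principal = £1,146.16 − £900.32 = £245.84.

£246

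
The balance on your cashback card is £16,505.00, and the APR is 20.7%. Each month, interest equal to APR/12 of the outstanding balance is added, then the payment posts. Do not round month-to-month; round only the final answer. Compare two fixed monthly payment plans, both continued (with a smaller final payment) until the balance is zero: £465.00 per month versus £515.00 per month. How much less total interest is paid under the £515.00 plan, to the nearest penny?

£1,526.08

Monthly rate r = 20.7%/12 = 1.725% = 0.01725.
At £465.00/mo: n = ⌈−ln(1 − rB₀/P)/ln(1+r)⌉ = 56 payments (last £186.32); total interest = total paid − £16,505.00 = £9,256.32.
At £515.00/mo: 48 payments (last £30.24); total interest £7,730.24.
Interest saved = £9,256.32 − £7,730.24 = £1,526.08.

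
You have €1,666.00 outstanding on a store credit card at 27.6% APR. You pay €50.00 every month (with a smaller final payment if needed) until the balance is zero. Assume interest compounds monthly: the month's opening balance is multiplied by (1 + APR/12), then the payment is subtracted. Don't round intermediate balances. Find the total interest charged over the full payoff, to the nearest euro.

Monthly rate r = 27.6%/12 = 2.3% = 0.023.
Payoff takes n = ⌈−ln(1 − rB₀/P)/ln(1+r)⌉ = ⌈63.940⌉ = 64 payments; the last is €47.06.
Total paid = 63·€50.00 + €47.06 = €3,197.06.
Total interest = total paid − principal = €3,197.06 − €1,666.00 = €1,531.06.

€1,531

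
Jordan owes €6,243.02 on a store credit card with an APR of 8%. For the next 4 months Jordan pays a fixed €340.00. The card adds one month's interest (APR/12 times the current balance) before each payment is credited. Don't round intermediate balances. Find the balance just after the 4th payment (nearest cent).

Monthly rate r = 8%/12 = 0.666667% = 0.00666667.
Each month: B ← B·(1+r) − €340.00.
Month 1: interest €41.62; balance after payment €5,944.64.
Month 2: interest €39.63; balance after payment €5,644.27.
Month 3: interest €37.63; balance after payment €5,341.90.
Month 4: interest €35.61; balance after payment €5,037.51.

€5,037.51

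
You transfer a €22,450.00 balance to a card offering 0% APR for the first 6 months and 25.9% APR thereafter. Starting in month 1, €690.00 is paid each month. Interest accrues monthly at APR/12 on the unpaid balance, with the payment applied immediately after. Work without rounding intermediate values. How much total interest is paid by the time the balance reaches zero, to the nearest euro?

Promo months 1–6 at r₀ = 0%/12 = 0; months 7+ at r₁ = 25.9%/12 = 0.0215833.
After month 6 (no interest yet): B = €22,450.00 − 6·€690.00 = €18,310.00.
Then at r₁ with €690.00/mo: n₂ = −ln(1 − r₁·B/P)/ln(1+r₁) ≈ 39.82 → 40 more payments.
Total paid = 45·€690.00 + €568.76 = €31,618.76; interest = €31,618.76 − €22,450.00 = €9,168.76.

€9,169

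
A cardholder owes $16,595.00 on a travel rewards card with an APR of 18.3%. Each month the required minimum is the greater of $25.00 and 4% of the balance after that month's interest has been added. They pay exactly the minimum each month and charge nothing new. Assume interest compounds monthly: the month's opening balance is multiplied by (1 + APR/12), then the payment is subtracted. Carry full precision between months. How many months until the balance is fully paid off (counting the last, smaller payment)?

Monthly rate r = 18.3%/12 = 1.525% = 0.01525.
While 4% of the post-interest balance exceeds $25.00, each month B ← (B·(1+r))·(1 − 0.04), i.e. B shrinks by the factor (1+r)·0.96 = 0.97464.
This holds for months 1–129. Entering month 130 the balance is $603.79; 4% of the post-interest balance is now below $25.00, so the flat $25.00 minimum applies from here.
From month 130 a fixed $25.00 at rate r clears $603.79 in 31 more payments. Total: 129 + 31 = 160 months.

160 months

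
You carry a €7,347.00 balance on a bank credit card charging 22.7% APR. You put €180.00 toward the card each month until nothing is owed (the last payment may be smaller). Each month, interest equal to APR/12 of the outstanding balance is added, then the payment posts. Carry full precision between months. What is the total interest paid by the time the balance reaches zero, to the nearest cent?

€6,858.31

Monthly rate r = 22.7%/12 = 1.89167% = 0.0189167.
Payoff takes n = ⌈−ln(1 − rB₀/P)/ln(1+r)⌉ = ⌈78.918⌉ = 79 payments; the last is €165.31.
Total paid = 78·€180.00 + €165.31 = €14,205.31.
Total interest = total paid − principal = €14,205.31 − €7,347.00 = €6,858.31.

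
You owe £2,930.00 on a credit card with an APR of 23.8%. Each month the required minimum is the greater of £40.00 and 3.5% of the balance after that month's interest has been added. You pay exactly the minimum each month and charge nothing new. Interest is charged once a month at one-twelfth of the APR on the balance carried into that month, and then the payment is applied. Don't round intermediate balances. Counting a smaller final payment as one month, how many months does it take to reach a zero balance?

Monthly rate r = 23.8%/12 = 1.98333% = 0.0198333.
While 3.5% of the post-interest balance exceeds £40.00, each month B ← (B·(1+r))·(1 − 0.035), i.e. B shrinks by the factor (1+r)·0.965 = 0.98414.
This holds for months 1–61. Entering month 62 the balance is £1,104.88; 3.5% of the post-interest balance is now below £40.00, so the flat £40.00 minimum applies from here.
From month 62 a fixed £40.00 at rate r clears £1,104.88 in 41 more payments. Total: 61 + 41 = 102 months.

102 months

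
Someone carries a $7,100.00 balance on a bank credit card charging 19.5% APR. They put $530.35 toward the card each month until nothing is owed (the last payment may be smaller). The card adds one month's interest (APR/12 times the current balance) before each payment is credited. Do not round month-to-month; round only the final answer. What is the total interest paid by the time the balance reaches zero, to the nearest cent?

$972.06

Monthly rate r = 19.5%/12 = 1.625% = 0.01625.
Payoff takes n = ⌈−ln(1 − rB₀/P)/ln(1+r)⌉ = ⌈15.219⌉ = 16 payments; the last is $116.81.
Total paid = 15·$530.35 + $116.81 = $8,072.06.
Total interest = total paid − principal = $8,072.06 − $7,100.00 = $972.06.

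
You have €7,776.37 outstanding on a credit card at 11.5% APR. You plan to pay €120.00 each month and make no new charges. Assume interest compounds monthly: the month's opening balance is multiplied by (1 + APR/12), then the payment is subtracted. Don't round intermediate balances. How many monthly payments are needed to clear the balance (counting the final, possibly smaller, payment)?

102 months

Monthly rate r = 11.5%/12 = 0.958333% = 0.00958333.
Recurrence: B ← B·(1+r) − €120.00.
Month 1: interest €74.52; balance after payment €7,730.89.
Month 2: interest €74.09; balance after payment €7,684.98.
Closed form: n = −ln(1 − rB₀/P)/ln(1+r) = −ln(0.37897)/ln(1.00958) ≈ 101.733, so the balance reaches zero during payment 102.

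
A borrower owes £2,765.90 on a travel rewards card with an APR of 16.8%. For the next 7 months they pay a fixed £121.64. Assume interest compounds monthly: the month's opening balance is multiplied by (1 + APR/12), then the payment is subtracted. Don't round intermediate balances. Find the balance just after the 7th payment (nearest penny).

Monthly rate r = 16.8%/12 = 1.4% = 0.014.
Each month: B ← B·(1+r) − £121.64.
Month 1: interest £38.72; balance after payment £2,682.98.
Month 2: interest £37.56; balance after payment £2,598.90.
Month 3: interest £36.38; balance after payment £2,513.65.
Month 4: interest £35.19; balance after payment £2,427.20.
Month 5: interest £33.98; balance after payment £2,339.54.
Month 6: interest £32.75; balance after payment £2,250.65.
Month 7: interest £31.51; balance after payment £2,160.52.

£2,160.52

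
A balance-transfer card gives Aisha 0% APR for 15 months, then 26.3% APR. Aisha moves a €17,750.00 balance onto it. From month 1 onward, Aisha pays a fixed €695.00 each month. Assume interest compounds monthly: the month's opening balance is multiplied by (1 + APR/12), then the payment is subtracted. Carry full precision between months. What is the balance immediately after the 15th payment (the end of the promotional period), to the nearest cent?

€7,325.00

Promo months 1–15 at r₀ = 0%/12 = 0; months 16+ at r₁ = 26.3%/12 = 0.0219167.
After month 15 (no interest yet): B = €17,750.00 − 15·€695.00 = €7,325.00.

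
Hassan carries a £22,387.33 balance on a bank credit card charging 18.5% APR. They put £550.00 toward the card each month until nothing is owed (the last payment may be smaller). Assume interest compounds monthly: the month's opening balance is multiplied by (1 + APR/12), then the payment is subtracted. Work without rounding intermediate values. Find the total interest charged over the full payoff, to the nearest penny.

Monthly rate r = 18.5%/12 = 1.54167% = 0.0154167.
Payoff takes n = ⌈−ln(1 − rB₀/P)/ln(1+r)⌉ = ⌈64.552⌉ = 65 payments; the last is £304.58.
Total paid = 64·£550.00 + £304.58 = £35,504.58.
Total interest = total paid − principal = £35,504.58 − £22,387.33 = £13,117.25.

£13,117.25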